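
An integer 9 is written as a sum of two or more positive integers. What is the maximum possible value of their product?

27

Let P[k] be the best product for length k (with at least one cut). For each first piece i, the rest contributes max(k−i, P[k−i]).
Small cases: P[2]=1.
P[3] = max(1·2, 2·1) = 2
P[4] = max(1·3, 2·2, 3·1) = 4
P[5] = max(1·4, 2·3, 3·2, 4·1) = 6
P[6] = max(1·6, 2·4, 3·3, 4·2, 5·1) = 9
P[7] = max(1·9, 2·6, 3·4, 4·3, 5·2, 6·1) = 12
P[8] = max(1·12, 2·9, 3·6, …, 6·2, 7·1) = 18
P[9] = max(1·18, 2·12, 3·9, …, 7·2, 8·1) = 27
One optimal split: 3 + 3 + 3; product 3·3·3 = 27.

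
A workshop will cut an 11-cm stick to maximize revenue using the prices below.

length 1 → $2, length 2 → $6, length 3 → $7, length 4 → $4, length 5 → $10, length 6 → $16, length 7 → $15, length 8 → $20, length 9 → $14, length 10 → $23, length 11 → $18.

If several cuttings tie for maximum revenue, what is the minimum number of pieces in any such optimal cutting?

6

Consider every possible first cut. r[k] is the best of p[i]+r[k−i] over all sellable i≤k.
r[1] = 2
r[2] = 6
r[3] = 8  (first piece 1, then r[2]=6)
r[4] = 12  (first piece 2, then r[2]=6)
r[5] = 14  (first piece 1, then r[4]=12)
r[6] = 18  (first piece 2, then r[4]=12)
r[7] = 20  (first piece 1, then r[6]=18)
r[8] = 24  (first piece 2, then r[6]=18)
r[9] = 26  (first piece 1, then r[8]=24)
r[10] = 30  (first piece 2, then r[8]=24)
r[11] = 32  (first piece 1, then r[10]=30)
Maximum revenue is $32.
Now minimize piece count subject to staying optimal: for each k, pieces[k] = 1 + min over i with p[i]+r[k−i]=r[k] of pieces[k−i].
pieces[8] = 4
pieces[9] = 5
pieces[10] = 5
pieces[11] = 6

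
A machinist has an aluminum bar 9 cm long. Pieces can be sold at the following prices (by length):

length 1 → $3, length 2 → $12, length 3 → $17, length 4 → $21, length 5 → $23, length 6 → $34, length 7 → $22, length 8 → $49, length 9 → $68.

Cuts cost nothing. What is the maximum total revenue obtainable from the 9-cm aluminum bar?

68

Build v[k] bottom-up: v[k] = max over allowed piece i of (p[i] + v[k−i]).
v[1] = 3
v[2] = max(3+3, 12+0) = 12
v[3] = max(3+12, 12+3, 17+0) = 17
v[4] = max(3+17, 12+12, 17+3, 21+0) = 24
v[5] = max(3+24, 12+17, 17+12, 21+3, 23+0) = 29
v[6] = max(3+29, 12+24, 17+17, 21+12, 23+3, 34+0) = 36
v[7] = max(3+36, 12+29, 17+24, …, 34+3, 22+0) = 41
v[8] = max(3+41, 12+36, 17+29, …, 22+3, 49+0) = 49
v[9] = max(3+49, 12+41, 17+36, …, 49+3, 68+0) = 68
Best is to sell the whole 9-cm piece uncut for $68.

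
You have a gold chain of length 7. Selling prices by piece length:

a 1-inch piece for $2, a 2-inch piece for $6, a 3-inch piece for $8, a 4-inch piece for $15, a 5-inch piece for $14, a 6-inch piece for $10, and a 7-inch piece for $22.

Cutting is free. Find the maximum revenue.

Consider every possible first cut. R[k] is the best of p[i]+R[k−i] over all sellable i≤k.
R[1] = 2
R[2] = max(2+2, 6+0) = 6
R[3] = max(2+6, 6+2, 8+0) = 8
R[4] = max(2+8, 6+6, 8+2, 15+0) = 15
R[5] = max(2+15, 6+8, 8+6, 15+2, 14+0) = 17
R[6] = max(2+17, 6+15, 8+8, 15+6, 14+2, 10+0) = 21
R[7] = max(2+21, 6+17, 8+15, …, 10+2, 22+0) = 23
One optimal cutting: 4 + 2 + 1 → $15 + $6 + $2 = $23.

23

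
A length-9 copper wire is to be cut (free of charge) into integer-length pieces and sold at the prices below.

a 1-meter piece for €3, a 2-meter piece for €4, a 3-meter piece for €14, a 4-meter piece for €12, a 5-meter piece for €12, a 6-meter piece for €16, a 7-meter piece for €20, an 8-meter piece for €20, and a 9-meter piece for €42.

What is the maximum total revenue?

Let R[k] be the best obtainable value from length k. For each k, try every first piece i and keep the best of price[i] + R[k−i].
R[1] = 3
R[2] = max(3+3, 4+0) = 6
R[3] = max(3+6, 4+3, 14+0) = 14
R[4] = max(3+14, 4+6, 14+3, 12+0) = 17
R[5] = max(3+17, 4+14, 14+6, 12+3, 12+0) = 20
R[6] = max(3+20, 4+17, 14+14, 12+6, 12+3, 16+0) = 28
R[7] = max(3+28, 4+20, 14+17, …, 16+3, 20+0) = 31
R[8] = max(3+31, 4+28, 14+20, …, 20+3, 20+0) = 34
R[9] = max(3+34, 4+31, 14+28, …, 20+3, 42+0) = 42
One optimal cutting: 3 + 3 + 3 → €14 + €14 + €14 = €42.

42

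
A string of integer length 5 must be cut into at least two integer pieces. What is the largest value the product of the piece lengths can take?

Define f[k] = max over 1≤i<k of i · max(k−i, f[k−i]); the inner max lets the remainder stay uncut if that's better.
f[2] = 1*max(1,0) = 1*1 = 1
f[3] = 1*max(2,1) = 1*2 = 2
f[4] = 2*max(2,1) = 2*2 = 4
f[5] = 2*max(3,2) = 2*3 = 6
One optimal split: 3 + 2; product 3*2 = 6.

6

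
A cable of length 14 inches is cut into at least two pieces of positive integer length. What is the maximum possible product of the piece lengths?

Fill m[k] for k=2..14: at each k try every first piece i and multiply by the better of (k−i) uncut or m[k−i].
m[2] = 1×max(1,0) = 1×1 = 1
m[3] = 1×max(2,1) = 1×2 = 2
m[4] = 2×max(2,1) = 2×2 = 4
m[5] = 2×max(3,2) = 2×3 = 6
m[6] = 3×max(3,2) = 3×3 = 9
m[7] = 2×max(5,6) = 2×6 = 12
m[8] = 2×max(6,9) = 2×9 = 18
m[9] = 3×max(6,9) = 3×9 = 27
m[10] = 2×max(8,18) = 2×18 = 36
m[11] = 2×max(9,27) = 2×27 = 54
m[12] = 3×max(9,27) = 3×27 = 81
m[13] = 2×max(11,54) = 2×54 = 108
m[14] = 2×max(12,81) = 2×81 = 162
One optimal split: 3 + 3 + 3 + 3 + 2; product 3×3×3×3×2 = 162.

162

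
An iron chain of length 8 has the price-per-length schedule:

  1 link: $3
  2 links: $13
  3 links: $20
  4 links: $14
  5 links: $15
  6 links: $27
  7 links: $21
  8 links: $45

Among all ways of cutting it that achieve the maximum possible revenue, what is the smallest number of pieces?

3

Consider every possible first cut. r[k] is the best of p[i]+r[k−i] over all sellable i≤k.
r[1] = 3
r[2] = max(3+3, 13+0) = 13
r[3] = max(3+13, 13+3, 20+0) = 20
r[4] = max(3+20, 13+13, 20+3, 14+0) = 26
r[5] = max(3+26, 13+20, 20+13, 14+3, 15+0) = 33
r[6] = max(3+33, 13+26, 20+20, 14+13, 15+3, 27+0) = 40
r[7] = max(3+40, 13+33, 20+26, …, 27+3, 21+0) = 46
r[8] = max(3+46, 13+40, 20+33, …, 21+3, 45+0) = 53
Maximum revenue is $53.
Now minimize piece count subject to staying optimal: for each k, pieces[k] = 1 + min over i with p[i]+r[k−i]=r[k] of pieces[k−i].
pieces[5] = 2
pieces[6] = 2
pieces[7] = 3
pieces[8] = 3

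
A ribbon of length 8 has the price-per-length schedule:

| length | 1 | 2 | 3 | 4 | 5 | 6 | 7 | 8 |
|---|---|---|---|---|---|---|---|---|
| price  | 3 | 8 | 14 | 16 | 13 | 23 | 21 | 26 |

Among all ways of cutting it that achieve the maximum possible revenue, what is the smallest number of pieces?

3

Let r[k] be the best obtainable value from length k. For each k, try every first piece i and keep the best of price[i] + r[k−i].
r[1] = 3
r[2] = 8
r[3] = 14
r[4] = 17  (first piece 1, then r[3]=14)
r[5] = 22  (first piece 2, then r[3]=14)
r[6] = 28  (first piece 3, then r[3]=14)
r[7] = 31  (first piece 1, then r[6]=28)
r[8] = 36  (first piece 2, then r[6]=28)
Maximum revenue is ¢36.
Now minimize piece count subject to staying optimal: for each k, pieces[k] = 1 + min over i with p[i]+r[k−i]=r[k] of pieces[k−i].
pieces[5] = 2
pieces[6] = 2
pieces[7] = 3
pieces[8] = 3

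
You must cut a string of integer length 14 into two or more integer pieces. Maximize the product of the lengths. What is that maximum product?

162

Define m[k] = max over 1≤i<k of i · max(k−i, m[k−i]); the inner max lets the remainder stay uncut if that's better.
m[2] = 1·max(1,0) = 1·1 = 1
m[3] = 1·max(2,1) = 1·2 = 2
m[4] = 2·max(2,1) = 2·2 = 4
m[5] = 2·max(3,2) = 2·3 = 6
m[6] = 3·max(3,2) = 3·3 = 9
m[7] = 2·max(5,6) = 2·6 = 12
m[8] = 2·max(6,9) = 2·9 = 18
m[9] = 3·max(6,9) = 3·9 = 27
m[10] = 2·max(8,18) = 2·18 = 36
m[11] = 2·max(9,27) = 2·27 = 54
m[12] = 3·max(9,27) = 3·27 = 81
m[13] = 2·max(11,54) = 2·54 = 108
m[14] = 2·max(12,81) = 2·81 = 162
One optimal split: 3 + 3 + 3 + 3 + 2; product 3·3·3·3·2 = 162.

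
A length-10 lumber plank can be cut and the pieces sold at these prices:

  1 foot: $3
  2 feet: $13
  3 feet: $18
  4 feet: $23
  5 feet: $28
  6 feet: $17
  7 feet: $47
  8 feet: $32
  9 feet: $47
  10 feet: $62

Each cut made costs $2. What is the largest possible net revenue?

63

Consider every possible first cut. net[k] is the best of p[i]+net[k−i] over all sellable i≤k, charging 2 whenever i<k.
net[1] = 3
net[2] = max(3+3-2, 13+0) = 13
net[3] = max(3+13-2, 13+3-2, 18+0) = 18
net[4] = max(3+18-2, 13+13-2, 18+3-2, 23+0) = 24
net[5] = max(3+24-2, 13+18-2, 18+13-2, 23+3-2, 28+0) = 29
net[6] = max(3+29-2, 13+24-2, 18+18-2, 23+13-2, 28+3-2, 17+0) = 35
net[7] = max(3+35-2, 13+29-2, 18+24-2, …, 17+3-2, 47+0) = 47
net[8] = max(3+47-2, 13+35-2, 18+29-2, …, 47+3-2, 32+0) = 48
net[9] = max(3+48-2, 13+47-2, 18+35-2, …, 32+3-2, 47+0) = 58
net[10] = max(3+58-2, 13+48-2, 18+47-2, …, 47+3-2, 62+0) = 63
One optimal plan: pieces 7 + 3 (1 cut) → $65 − $2 = $63.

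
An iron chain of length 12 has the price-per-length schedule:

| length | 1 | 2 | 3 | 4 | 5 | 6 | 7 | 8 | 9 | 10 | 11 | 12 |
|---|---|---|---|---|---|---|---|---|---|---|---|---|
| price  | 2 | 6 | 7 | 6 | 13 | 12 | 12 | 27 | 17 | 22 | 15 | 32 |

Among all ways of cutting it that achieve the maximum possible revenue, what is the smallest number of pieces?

Consider every possible first cut. r[k] is the best of p[i]+r[k−i] over all sellable i≤k.
r[1] = 2
r[2] = max(2+2, 6+0) = 6
r[3] = max(2+6, 6+2, 7+0) = 8
r[4] = max(2+8, 6+6, 7+2, 6+0) = 12
r[5] = max(2+12, 6+8, 7+6, 6+2, 13+0) = 14
r[6] = max(2+14, 6+12, 7+8, 6+6, 13+2, 12+0) = 18
r[7] = max(2+18, 6+14, 7+12, …, 12+2, 12+0) = 20
r[8] = max(2+20, 6+18, 7+14, …, 12+2, 27+0) = 27
r[9] = max(2+27, 6+20, 7+18, …, 27+2, 17+0) = 29
r[10] = max(2+29, 6+27, 7+20, …, 17+2, 22+0) = 33
r[11] = max(2+33, 6+29, 7+27, …, 22+2, 15+0) = 35
r[12] = max(2+35, 6+33, 7+29, …, 15+2, 32+0) = 39
Maximum revenue is $39.
Now minimize piece count subject to staying optimal: for each k, pieces[k] = 1 + min over i with p[i]+r[k−i]=r[k] of pieces[k−i].
pieces[9] = 2
pieces[10] = 2
pieces[11] = 3
pieces[12] = 3

3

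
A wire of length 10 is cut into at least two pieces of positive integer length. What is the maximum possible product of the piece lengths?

Let m[k] be the best product for length k (with at least one cut). For each first piece i, the rest contributes max(k−i, m[k−i]).
m[2] = 1*max(1,0) = 1*1 = 1
m[3] = max(1*2, 2*1) = 2
m[4] = max(1*3, 2*2, 3*1) = 4
m[5] = max(1*4, 2*3, 3*2, 4*1) = 6
m[6] = max(1*6, 2*4, 3*3, 4*2, 5*1) = 9
m[7] = max(1*9, 2*6, 3*4, 4*3, 5*2, 6*1) = 12
m[8] = max(1*12, 2*9, 3*6, …, 6*2, 7*1) = 18
m[9] = max(1*18, 2*12, 3*9, …, 7*2, 8*1) = 27
m[10] = max(1*27, 2*18, 3*12, …, 8*2, 9*1) = 36
One optimal split: 3 + 3 + 2 + 2; product 3*3*2*2 = 36.

36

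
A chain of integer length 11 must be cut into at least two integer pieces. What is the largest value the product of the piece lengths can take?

Fill f[k] for k=2..11: at each k try every first piece i and multiply by the better of (k−i) uncut or f[k−i].
f[2] = 1×max(1,0) = 1×1 = 1
f[3] = max(1×2, 2×1) = 2
f[4] = max(1×3, 2×2, 3×1) = 4
f[5] = max(1×4, 2×3, 3×2, 4×1) = 6
f[6] = max(1×6, 2×4, 3×3, 4×2, 5×1) = 9
f[7] = max(1×9, 2×6, 3×4, 4×3, 5×2, 6×1) = 12
f[8] = max(1×12, 2×9, 3×6, …, 6×2, 7×1) = 18
f[9] = max(1×18, 2×12, 3×9, …, 7×2, 8×1) = 27
f[10] = max(1×27, 2×18, 3×12, …, 8×2, 9×1) = 36
f[11] = max(1×36, 2×27, 3×18, …, 9×2, 10×1) = 54
One optimal split: 3 + 3 + 3 + 2; product 3×3×3×2 = 54.

54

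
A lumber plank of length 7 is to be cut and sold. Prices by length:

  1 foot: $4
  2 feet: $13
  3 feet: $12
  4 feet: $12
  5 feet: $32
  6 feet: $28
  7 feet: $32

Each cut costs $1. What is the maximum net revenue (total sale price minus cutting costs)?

44

Build v[k] bottom-up: v[k] = max over allowed piece i of (p[i] + v[k−i]) − 1 per cut.
v[1] = 4
v[2] = 13
v[3] = 16  (first piece 1, then v[2]=13)
v[4] = 25  (first piece 2, then v[2]=13)
v[5] = 32
v[6] = 37  (first piece 2, then v[4]=25)
v[7] = 44  (first piece 2, then v[5]=32)
One optimal plan: pieces 5 + 2 (1 cut) → $45 − $1 = $44.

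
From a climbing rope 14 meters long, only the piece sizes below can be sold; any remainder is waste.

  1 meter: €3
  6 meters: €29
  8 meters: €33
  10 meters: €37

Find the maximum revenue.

64

Build f[k] bottom-up: f[k] = max over allowed piece i of (p[i] + f[k−i]).
f[1] = 3
f[2] = 6  (first piece 1, then f[1]=3)
f[3] = 9  (first piece 1, then f[2]=6)
f[4] = 12  (first piece 1, then f[3]=9)
f[5] = 15  (first piece 1, then f[4]=12)
f[6] = 29
f[7] = 32  (first piece 1, then f[6]=29)
f[8] = 35  (first piece 1, then f[7]=32)
f[9] = 38  (first piece 1, then f[8]=35)
f[10] = 41  (first piece 1, then f[9]=38)
f[11] = 44  (first piece 1, then f[10]=41)
f[12] = 58  (first piece 6, then f[6]=29)
f[13] = 61  (first piece 1, then f[12]=58)
f[14] = 64  (first piece 1, then f[13]=61)
One optimal cutting: 6 + 6 + 1 + 1 → €64.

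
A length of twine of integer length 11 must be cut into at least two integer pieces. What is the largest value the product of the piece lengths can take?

Define m[k] = max over 1≤i<k of i · max(k−i, m[k−i]); the inner max lets the remainder stay uncut if that's better.
m[2] = 1×max(1,0) = 1×1 = 1
m[3] = max(1×2, 2×1) = 2
m[4] = max(1×3, 2×2, 3×1) = 4
m[5] = max(1×4, 2×3, 3×2, 4×1) = 6
m[6] = max(1×6, 2×4, 3×3, 4×2, 5×1) = 9
m[7] = max(1×9, 2×6, 3×4, 4×3, 5×2, 6×1) = 12
m[8] = max(1×12, 2×9, 3×6, …, 6×2, 7×1) = 18
m[9] = max(1×18, 2×12, 3×9, …, 7×2, 8×1) = 27
m[10] = max(1×27, 2×18, 3×12, …, 8×2, 9×1) = 36
m[11] = max(1×36, 2×27, 3×18, …, 9×2, 10×1) = 54
One optimal split: 3 + 3 + 3 + 2; product 3×3×3×2 = 54.

54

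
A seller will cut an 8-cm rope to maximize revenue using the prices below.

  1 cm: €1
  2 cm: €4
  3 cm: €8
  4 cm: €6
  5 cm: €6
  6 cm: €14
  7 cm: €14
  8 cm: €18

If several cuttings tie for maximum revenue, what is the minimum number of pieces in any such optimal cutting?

Let r[k] be the best obtainable value from length k. For each k, try every first piece i and keep the best of price[i] + r[k−i].
r[1] = 1
r[2] = 4
r[3] = 8
r[4] = 9  (first piece 1, then r[3]=8)
r[5] = 12  (first piece 2, then r[3]=8)
r[6] = 16  (first piece 3, then r[3]=8)
r[7] = 17  (first piece 1, then r[6]=16)
r[8] = 20  (first piece 2, then r[6]=16)
Maximum revenue is €20.
Now minimize piece count subject to staying optimal: for each k, pieces[k] = 1 + min over i with p[i]+r[k−i]=r[k] of pieces[k−i].
pieces[5] = 2
pieces[6] = 2
pieces[7] = 3
pieces[8] = 3

3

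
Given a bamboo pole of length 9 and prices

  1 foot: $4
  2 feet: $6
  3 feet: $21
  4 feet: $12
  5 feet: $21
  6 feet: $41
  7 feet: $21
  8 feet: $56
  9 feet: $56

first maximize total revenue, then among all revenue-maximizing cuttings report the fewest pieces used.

Let r[k] be the best obtainable value from length k. For each k, try every first piece i and keep the best of price[i] + r[k−i].
r[1] = 4
r[2] = max(4+4, 6+0) = 8
r[3] = max(4+8, 6+4, 21+0) = 21
r[4] = max(4+21, 6+8, 21+4, 12+0) = 25
r[5] = max(4+25, 6+21, 21+8, 12+4, 21+0) = 29
r[6] = max(4+29, 6+25, 21+21, 12+8, 21+4, 41+0) = 42
r[7] = max(4+42, 6+29, 21+25, …, 41+4, 21+0) = 46
r[8] = max(4+46, 6+42, 21+29, …, 21+4, 56+0) = 56
r[9] = max(4+56, 6+46, 21+42, …, 56+4, 56+0) = 63
Maximum revenue is $63.
Now minimize piece count subject to staying optimal: for each k, pieces[k] = 1 + min over i with p[i]+r[k−i]=r[k] of pieces[k−i].
pieces[6] = 2
pieces[7] = 3
pieces[8] = 1
pieces[9] = 3

3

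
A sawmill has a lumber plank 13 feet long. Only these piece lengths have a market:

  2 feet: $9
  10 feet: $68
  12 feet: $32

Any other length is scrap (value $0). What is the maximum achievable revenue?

77

Let r[k] be the best obtainable value from length k. For each k, try every first piece i and keep the best of price[i] + r[k−i].
r[1] = 0
r[2] = 9
r[3] = 9
r[4] = 18  (first piece 2, then r[2]=9)
r[5] = 18
r[6] = 27  (first piece 2, then r[4]=18)
r[7] = 27
r[8] = 36  (first piece 2, then r[6]=27)
r[9] = 36
r[10] = 68
r[11] = 68
r[12] = 77  (first piece 2, then r[10]=68)
r[13] = 77
One optimal cutting: pieces 10 + 2 with 1 foot of scrap → $77.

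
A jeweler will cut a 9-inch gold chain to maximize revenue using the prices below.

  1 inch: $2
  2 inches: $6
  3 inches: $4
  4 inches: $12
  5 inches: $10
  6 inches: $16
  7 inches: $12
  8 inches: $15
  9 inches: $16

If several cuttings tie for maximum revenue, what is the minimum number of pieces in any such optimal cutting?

3

Consider every possible first cut. r[k] is the best of p[i]+r[k−i] over all sellable i≤k.
r[1] = 2
r[2] = 6
r[3] = 8  (first piece 1, then r[2]=6)
r[4] = 12  (first piece 2, then r[2]=6)
r[5] = 14  (first piece 1, then r[4]=12)
r[6] = 18  (first piece 2, then r[4]=12)
r[7] = 20  (first piece 1, then r[6]=18)
r[8] = 24  (first piece 2, then r[6]=18)
r[9] = 26  (first piece 1, then r[8]=24)
Maximum revenue is $26.
Now minimize piece count subject to staying optimal: for each k, pieces[k] = 1 + min over i with p[i]+r[k−i]=r[k] of pieces[k−i].
pieces[6] = 2
pieces[7] = 3
pieces[8] = 2
pieces[9] = 3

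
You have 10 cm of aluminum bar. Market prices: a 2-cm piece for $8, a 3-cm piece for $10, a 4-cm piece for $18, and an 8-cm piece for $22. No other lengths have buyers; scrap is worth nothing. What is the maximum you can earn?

44

Let r[k] be the best obtainable value from length k. For each k, try every first piece i and keep the best of price[i] + r[k−i].
r[1] = 0
r[2] = 8
r[3] = 10
r[4] = 18
r[5] = 18
r[6] = 26  (first piece 2, then r[4]=18)
r[7] = 28  (first piece 3, then r[4]=18)
r[8] = 36  (first piece 4, then r[4]=18)
r[9] = 36
r[10] = 44  (first piece 2, then r[8]=36)
One optimal cutting: 4 + 4 + 2 → $44.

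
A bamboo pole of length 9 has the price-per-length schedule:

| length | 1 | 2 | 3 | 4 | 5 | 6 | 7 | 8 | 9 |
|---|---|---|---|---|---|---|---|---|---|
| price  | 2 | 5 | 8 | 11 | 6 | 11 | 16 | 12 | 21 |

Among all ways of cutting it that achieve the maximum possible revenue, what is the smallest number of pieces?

Build r[k] bottom-up: r[k] = max over allowed piece i of (p[i] + r[k−i]).
r[1] = 2
r[2] = 5
r[3] = 8
r[4] = 11
r[5] = 13  (first piece 1, then r[4]=11)
r[6] = 16  (first piece 2, then r[4]=11)
r[7] = 19  (first piece 3, then r[4]=11)
r[8] = 22  (first piece 4, then r[4]=11)
r[9] = 24  (first piece 1, then r[8]=22)
Maximum revenue is $24.
Now minimize piece count subject to staying optimal: for each k, pieces[k] = 1 + min over i with p[i]+r[k−i]=r[k] of pieces[k−i].
pieces[6] = 2
pieces[7] = 2
pieces[8] = 2
pieces[9] = 3

3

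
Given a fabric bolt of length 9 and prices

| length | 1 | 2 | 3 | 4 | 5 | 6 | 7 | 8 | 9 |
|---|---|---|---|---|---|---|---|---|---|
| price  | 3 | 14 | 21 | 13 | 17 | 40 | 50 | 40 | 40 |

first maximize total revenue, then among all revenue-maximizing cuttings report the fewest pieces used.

2

Let r[k] be the best obtainable value from length k. For each k, try every first piece i and keep the best of price[i] + r[k−i].
r[1] = 3
r[2] = max(3+3, 14+0) = 14
r[3] = max(3+14, 14+3, 21+0) = 21
r[4] = max(3+21, 14+14, 21+3, 13+0) = 28
r[5] = max(3+28, 14+21, 21+14, 13+3, 17+0) = 35
r[6] = max(3+35, 14+28, 21+21, 13+14, 17+3, 40+0) = 42
r[7] = max(3+42, 14+35, 21+28, …, 40+3, 50+0) = 50
r[8] = max(3+50, 14+42, 21+35, …, 50+3, 40+0) = 56
r[9] = max(3+56, 14+50, 21+42, …, 40+3, 40+0) = 64
Maximum revenue is $64.
Now minimize piece count subject to staying optimal: for each k, pieces[k] = 1 + min over i with p[i]+r[k−i]=r[k] of pieces[k−i].
pieces[6] = 2
pieces[7] = 1
pieces[8] = 3
pieces[9] = 2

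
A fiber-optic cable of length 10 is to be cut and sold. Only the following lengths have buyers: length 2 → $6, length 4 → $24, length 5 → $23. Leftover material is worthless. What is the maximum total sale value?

Consider every possible first cut. r[k] is the best of p[i]+r[k−i] over all sellable i≤k.
r[1] = 0
r[2] = 6
r[3] = 6
r[4] = 24
r[5] = 24
r[6] = 30  (first piece 2, then r[4]=24)
r[7] = 30
r[8] = 48  (first piece 4, then r[4]=24)
r[9] = 48
r[10] = 54  (first piece 2, then r[8]=48)
One optimal cutting: 4 + 4 + 2 → $54.

54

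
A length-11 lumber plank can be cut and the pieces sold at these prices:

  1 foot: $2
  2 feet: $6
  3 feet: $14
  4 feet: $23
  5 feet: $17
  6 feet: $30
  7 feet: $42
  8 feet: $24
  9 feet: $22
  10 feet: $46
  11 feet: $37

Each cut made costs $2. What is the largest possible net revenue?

Let net[k] be the best obtainable value from length k. For each k, try every first piece i and keep the best of price[i] + net[k−i] minus the 2 cut fee when i<k.
net[1] = 2
net[2] = max(2+2-2, 6+0) = 6
net[3] = max(2+6-2, 6+2-2, 14+0) = 14
net[4] = max(2+14-2, 6+6-2, 14+2-2, 23+0) = 23
net[5] = max(2+23-2, 6+14-2, 14+6-2, 23+2-2, 17+0) = 23
net[6] = max(2+23-2, 6+23-2, 14+14-2, 23+6-2, 17+2-2, 30+0) = 30
net[7] = max(2+30-2, 6+23-2, 14+23-2, …, 30+2-2, 42+0) = 42
net[8] = max(2+42-2, 6+30-2, 14+23-2, …, 42+2-2, 24+0) = 44
net[9] = max(2+44-2, 6+42-2, 14+30-2, …, 24+2-2, 22+0) = 46
net[10] = max(2+46-2, 6+44-2, 14+42-2, …, 22+2-2, 46+0) = 54
net[11] = max(2+54-2, 6+46-2, 14+44-2, …, 46+2-2, 37+0) = 63
One optimal plan: pieces 7 + 4 (1 cut) → $65 − $2 = $63.

63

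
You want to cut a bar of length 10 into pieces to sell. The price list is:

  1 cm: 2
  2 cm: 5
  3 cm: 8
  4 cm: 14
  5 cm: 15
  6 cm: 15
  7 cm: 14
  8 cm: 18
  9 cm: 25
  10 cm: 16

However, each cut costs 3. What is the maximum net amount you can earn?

Consider every possible first cut. net[k] is the best of p[i]+net[k−i] over all sellable i≤k, charging 3 whenever i<k.
net[1] = 2
net[2] = 5
net[3] = 8
net[4] = 14
net[5] = 15
net[6] = 16  (first piece 2, then net[4]=14)
net[7] = 19  (first piece 3, then net[4]=14)
net[8] = 25  (first piece 4, then net[4]=14)
net[9] = 26  (first piece 4, then net[5]=15)
net[10] = 27  (first piece 2, then net[8]=25)
One optimal plan: pieces 4 + 4 + 2 (2 cuts) → 33 − 6 = 27.

27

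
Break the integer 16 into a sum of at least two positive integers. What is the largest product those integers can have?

324

Fill m[k] for k=2..16: at each k try every first piece i and multiply by the better of (k−i) uncut or m[k−i].
m[2] = 1*max(1,0) = 1*1 = 1
m[3] = 1*max(2,1) = 1*2 = 2
m[4] = 2*max(2,1) = 2*2 = 4
m[5] = 2*max(3,2) = 2*3 = 6
m[6] = 3*max(3,2) = 3*3 = 9
m[7] = 2*max(5,6) = 2*6 = 12
m[8] = 2*max(6,9) = 2*9 = 18
m[9] = 3*max(6,9) = 3*9 = 27
m[10] = 2*max(8,18) = 2*18 = 36
m[11] = 2*max(9,27) = 2*27 = 54
m[12] = 3*max(9,27) = 3*27 = 81
m[13] = 2*max(11,54) = 2*54 = 108
m[14] = 2*max(12,81) = 2*81 = 162
m[15] = 3*max(12,81) = 3*81 = 243
m[16] = 2*max(14,162) = 2*162 = 324
One optimal split: 3 + 3 + 3 + 3 + 2 + 2; product 3*3*3*3*2*2 = 324.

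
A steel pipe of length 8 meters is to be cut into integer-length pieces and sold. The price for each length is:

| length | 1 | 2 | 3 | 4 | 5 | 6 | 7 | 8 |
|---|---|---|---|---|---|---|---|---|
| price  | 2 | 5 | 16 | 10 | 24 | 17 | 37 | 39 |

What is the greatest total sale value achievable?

40

Let v[k] be the best obtainable value from length k. For each k, try every first piece i and keep the best of price[i] + v[k−i].
v[1] = 2
v[2] = max(2+2, 5+0) = 5
v[3] = max(2+5, 5+2, 16+0) = 16
v[4] = max(2+16, 5+5, 16+2, 10+0) = 18
v[5] = max(2+18, 5+16, 16+5, 10+2, 24+0) = 24
v[6] = max(2+24, 5+18, 16+16, 10+5, 24+2, 17+0) = 32
v[7] = max(2+32, 5+24, 16+18, …, 17+2, 37+0) = 37
v[8] = max(2+37, 5+32, 16+24, …, 37+2, 39+0) = 40
One optimal cutting: 5 + 3 → $24 + $16 = $40.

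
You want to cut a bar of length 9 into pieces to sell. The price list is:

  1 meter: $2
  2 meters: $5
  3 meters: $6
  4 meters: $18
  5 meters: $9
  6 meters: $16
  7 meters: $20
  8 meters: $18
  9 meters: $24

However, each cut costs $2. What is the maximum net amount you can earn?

34

Build net[k] bottom-up: net[k] = max over allowed piece i of (p[i] + net[k−i]) − 2 per cut.
net[1] = 2
net[2] = 5
net[3] = 6
net[4] = 18
net[5] = 18  (first piece 1, then net[4]=18)
net[6] = 21  (first piece 2, then net[4]=18)
net[7] = 22  (first piece 3, then net[4]=18)
net[8] = 34  (first piece 4, then net[4]=18)
net[9] = 34  (first piece 1, then net[8]=34)
One optimal plan: pieces 4 + 4 + 1 (2 cuts) → $38 − $4 = $34.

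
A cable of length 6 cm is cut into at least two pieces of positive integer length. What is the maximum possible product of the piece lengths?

Fill g[k] for k=2..6: at each k try every first piece i and multiply by the better of (k−i) uncut or g[k−i].
g[2] = 1*max(1,0) = 1*1 = 1
g[3] = 1*max(2,1) = 1*2 = 2
g[4] = 2*max(2,1) = 2*2 = 4
g[5] = 2*max(3,2) = 2*3 = 6
g[6] = 3*max(3,2) = 3*3 = 9
One optimal split: 3 + 3; product 3*3 = 9.

9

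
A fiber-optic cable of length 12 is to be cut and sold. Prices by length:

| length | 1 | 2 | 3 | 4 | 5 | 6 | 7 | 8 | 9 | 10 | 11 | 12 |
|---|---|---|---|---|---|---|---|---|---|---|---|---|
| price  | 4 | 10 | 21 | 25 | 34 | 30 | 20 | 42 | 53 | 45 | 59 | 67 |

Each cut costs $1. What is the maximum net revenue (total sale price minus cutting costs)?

Let net[k] be the best obtainable value from length k. For each k, try every first piece i and keep the best of price[i] + net[k−i] minus the 1 cut fee when i<k.
net[1] = 4
net[2] = max(4+4-1, 10+0) = 10
net[3] = max(4+10-1, 10+4-1, 21+0) = 21
net[4] = max(4+21-1, 10+10-1, 21+4-1, 25+0) = 25
net[5] = max(4+25-1, 10+21-1, 21+10-1, 25+4-1, 34+0) = 34
net[6] = max(4+34-1, 10+25-1, 21+21-1, 25+10-1, 34+4-1, 30+0) = 41
net[7] = max(4+41-1, 10+34-1, 21+25-1, …, 30+4-1, 20+0) = 45
net[8] = max(4+45-1, 10+41-1, 21+34-1, …, 20+4-1, 42+0) = 54
net[9] = max(4+54-1, 10+45-1, 21+41-1, …, 42+4-1, 53+0) = 61
net[10] = max(4+61-1, 10+54-1, 21+45-1, …, 53+4-1, 45+0) = 67
net[11] = max(4+67-1, 10+61-1, 21+54-1, …, 45+4-1, 59+0) = 74
net[12] = max(4+74-1, 10+67-1, 21+61-1, …, 59+4-1, 67+0) = 81
One optimal plan: pieces 3 + 3 + 3 + 3 (3 cuts) → $84 − $3 = $81.

81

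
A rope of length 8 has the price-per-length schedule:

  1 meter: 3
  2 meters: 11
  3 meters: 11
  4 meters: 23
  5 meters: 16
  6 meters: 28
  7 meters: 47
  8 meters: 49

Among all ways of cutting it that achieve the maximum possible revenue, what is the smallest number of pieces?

2

Build r[k] bottom-up: r[k] = max over allowed piece i of (p[i] + r[k−i]).
r[1] = 3
r[2] = 11
r[3] = 14  (first piece 1, then r[2]=11)
r[4] = 23
r[5] = 26  (first piece 1, then r[4]=23)
r[6] = 34  (first piece 2, then r[4]=23)
r[7] = 47
r[8] = 50  (first piece 1, then r[7]=47)
Maximum revenue is 50.
Now minimize piece count subject to staying optimal: for each k, pieces[k] = 1 + min over i with p[i]+r[k−i]=r[k] of pieces[k−i].
pieces[5] = 2
pieces[6] = 2
pieces[7] = 1
pieces[8] = 2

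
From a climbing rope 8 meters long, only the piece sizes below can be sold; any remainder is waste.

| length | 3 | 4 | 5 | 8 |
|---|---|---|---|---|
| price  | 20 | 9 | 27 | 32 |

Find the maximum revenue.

47

Build r[k] bottom-up: r[k] = max over allowed piece i of (p[i] + r[k−i]).
r[1] = 0
r[2] = 0
r[3] = 20
r[4] = 20
r[5] = 27
r[6] = 40  (first piece 3, then r[3]=20)
r[7] = 40
r[8] = 47  (first piece 3, then r[5]=27)
One optimal cutting: 5 + 3 → €47.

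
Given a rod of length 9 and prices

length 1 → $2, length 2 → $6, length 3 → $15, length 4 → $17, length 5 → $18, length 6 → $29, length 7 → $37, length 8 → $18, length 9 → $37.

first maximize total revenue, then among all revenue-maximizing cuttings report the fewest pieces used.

3

Let r[k] be the best obtainable value from length k. For each k, try every first piece i and keep the best of price[i] + r[k−i].
r[1] = 2
r[2] = 6
r[3] = 15
r[4] = 17  (first piece 1, then r[3]=15)
r[5] = 21  (first piece 2, then r[3]=15)
r[6] = 30  (first piece 3, then r[3]=15)
r[7] = 37
r[8] = 39  (first piece 1, then r[7]=37)
r[9] = 45  (first piece 3, then r[6]=30)
Maximum revenue is $45.
Now minimize piece count subject to staying optimal: for each k, pieces[k] = 1 + min over i with p[i]+r[k−i]=r[k] of pieces[k−i].
pieces[6] = 2
pieces[7] = 1
pieces[8] = 2
pieces[9] = 3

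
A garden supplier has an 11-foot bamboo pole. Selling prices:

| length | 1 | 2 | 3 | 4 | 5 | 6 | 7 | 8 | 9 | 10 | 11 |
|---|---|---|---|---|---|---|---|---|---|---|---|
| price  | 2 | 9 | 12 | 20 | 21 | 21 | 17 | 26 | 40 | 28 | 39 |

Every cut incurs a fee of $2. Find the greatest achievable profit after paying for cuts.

Build net[k] bottom-up: net[k] = max over allowed piece i of (p[i] + net[k−i]) − 2 per cut.
net[1] = 2
net[2] = 9
net[3] = 12
net[4] = 20
net[5] = 21
net[6] = 27  (first piece 2, then net[4]=20)
net[7] = 30  (first piece 3, then net[4]=20)
net[8] = 38  (first piece 4, then net[4]=20)
net[9] = 40
net[10] = 45  (first piece 2, then net[8]=38)
net[11] = 48  (first piece 3, then net[8]=38)
One optimal plan: pieces 4 + 4 + 3 (2 cuts) → $52 − $4 = $48.

48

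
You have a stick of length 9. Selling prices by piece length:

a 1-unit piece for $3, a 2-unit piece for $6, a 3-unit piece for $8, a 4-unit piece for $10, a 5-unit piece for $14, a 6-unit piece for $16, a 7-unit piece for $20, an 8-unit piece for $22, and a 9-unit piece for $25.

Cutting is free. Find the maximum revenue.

Build v[k] bottom-up: v[k] = max over allowed piece i of (p[i] + v[k−i]).
v[1] = 3
v[2] = 6  (first piece 1, then v[1]=3)
v[3] = 9  (first piece 1, then v[2]=6)
v[4] = 12  (first piece 1, then v[3]=9)
v[5] = 15  (first piece 1, then v[4]=12)
v[6] = 18  (first piece 1, then v[5]=15)
v[7] = 21  (first piece 1, then v[6]=18)
v[8] = 24  (first piece 1, then v[7]=21)
v[9] = 27  (first piece 1, then v[8]=24)
One optimal cutting: 1 + 1 + 1 + 1 + 1 + 1 + 1 + 1 + 1 → $3 + $3 + $3 + $3 + $3 + $3 + $3 + $3 + $3 = $27.

27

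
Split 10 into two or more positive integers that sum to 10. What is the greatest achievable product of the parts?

36

Define prod[k] = max over 1≤i<k of i · max(k−i, prod[k−i]); the inner max lets the remainder stay uncut if that's better.
prod[2] = 1×max(1,0) = 1×1 = 1
prod[3] = 1×max(2,1) = 1×2 = 2
prod[4] = 2×max(2,1) = 2×2 = 4
prod[5] = 2×max(3,2) = 2×3 = 6
prod[6] = 3×max(3,2) = 3×3 = 9
prod[7] = 2×max(5,6) = 2×6 = 12
prod[8] = 2×max(6,9) = 2×9 = 18
prod[9] = 3×max(6,9) = 3×9 = 27
prod[10] = 2×max(8,18) = 2×18 = 36
One optimal split: 3 + 3 + 2 + 2; product 3×3×2×2 = 36.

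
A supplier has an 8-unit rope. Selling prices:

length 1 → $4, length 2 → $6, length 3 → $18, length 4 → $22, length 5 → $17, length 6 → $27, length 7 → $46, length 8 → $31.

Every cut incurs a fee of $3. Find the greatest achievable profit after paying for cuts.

Let net[k] be the best obtainable value from length k. For each k, try every first piece i and keep the best of price[i] + net[k−i] minus the 3 cut fee when i<k.
net[1] = 4
net[2] = 6
net[3] = 18
net[4] = 22
net[5] = 23  (first piece 1, then net[4]=22)
net[6] = 33  (first piece 3, then net[3]=18)
net[7] = 46
net[8] = 47  (first piece 1, then net[7]=46)
One optimal plan: pieces 7 + 1 (1 cut) → $50 − $3 = $47.

47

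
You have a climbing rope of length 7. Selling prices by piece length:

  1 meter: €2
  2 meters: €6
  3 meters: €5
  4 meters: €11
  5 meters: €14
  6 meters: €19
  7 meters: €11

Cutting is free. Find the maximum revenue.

21

Build v[k] bottom-up: v[k] = max over allowed piece i of (p[i] + v[k−i]).
v[1] = 2
v[2] = max(2+2, 6+0) = 6
v[3] = max(2+6, 6+2, 5+0) = 8
v[4] = max(2+8, 6+6, 5+2, 11+0) = 12
v[5] = max(2+12, 6+8, 5+6, 11+2, 14+0) = 14
v[6] = max(2+14, 6+12, 5+8, 11+6, 14+2, 19+0) = 19
v[7] = max(2+19, 6+14, 5+12, …, 19+2, 11+0) = 21
One optimal cutting: 6 + 1 → €19 + €2 = €21.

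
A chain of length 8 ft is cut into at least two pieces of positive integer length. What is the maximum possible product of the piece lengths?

Define P[k] = max over 1≤i<k of i · max(k−i, P[k−i]); the inner max lets the remainder stay uncut if that's better.
P[2] = 1·max(1,0) = 1·1 = 1
P[3] = max(1·2, 2·1) = 2
P[4] = max(1·3, 2·2, 3·1) = 4
P[5] = max(1·4, 2·3, 3·2, 4·1) = 6
P[6] = max(1·6, 2·4, 3·3, 4·2, 5·1) = 9
P[7] = max(1·9, 2·6, 3·4, 4·3, 5·2, 6·1) = 12
P[8] = max(1·12, 2·9, 3·6, …, 6·2, 7·1) = 18
One optimal split: 3 + 3 + 2; product 3·3·2 = 18.

18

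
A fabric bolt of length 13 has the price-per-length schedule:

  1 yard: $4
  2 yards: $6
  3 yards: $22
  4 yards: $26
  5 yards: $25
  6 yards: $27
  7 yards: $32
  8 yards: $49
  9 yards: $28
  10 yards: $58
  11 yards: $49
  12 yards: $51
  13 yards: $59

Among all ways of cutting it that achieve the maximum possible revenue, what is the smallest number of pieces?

4

Consider every possible first cut. r[k] is the best of p[i]+r[k−i] over all sellable i≤k.
r[1] = 4
r[2] = max(4+4, 6+0) = 8
r[3] = max(4+8, 6+4, 22+0) = 22
r[4] = max(4+22, 6+8, 22+4, 26+0) = 26
r[5] = max(4+26, 6+22, 22+8, 26+4, 25+0) = 30
r[6] = max(4+30, 6+26, 22+22, 26+8, 25+4, 27+0) = 44
r[7] = max(4+44, 6+30, 22+26, …, 27+4, 32+0) = 48
r[8] = max(4+48, 6+44, 22+30, …, 32+4, 49+0) = 52
r[9] = max(4+52, 6+48, 22+44, …, 49+4, 28+0) = 66
r[10] = max(4+66, 6+52, 22+48, …, 28+4, 58+0) = 70
r[11] = max(4+70, 6+66, 22+52, …, 58+4, 49+0) = 74
r[12] = max(4+74, 6+70, 22+66, …, 49+4, 51+0) = 88
r[13] = max(4+88, 6+74, 22+70, …, 51+4, 59+0) = 92
Maximum revenue is $92.
Now minimize piece count subject to staying optimal: for each k, pieces[k] = 1 + min over i with p[i]+r[k−i]=r[k] of pieces[k−i].
pieces[10] = 3
pieces[11] = 3
pieces[12] = 4
pieces[13] = 4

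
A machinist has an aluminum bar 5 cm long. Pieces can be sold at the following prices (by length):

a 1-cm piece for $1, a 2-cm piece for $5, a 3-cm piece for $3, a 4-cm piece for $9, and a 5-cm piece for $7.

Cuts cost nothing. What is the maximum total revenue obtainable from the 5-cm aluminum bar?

Consider every possible first cut. best[k] is the best of p[i]+best[k−i] over all sellable i≤k.
best[1] = 1
best[2] = 5
best[3] = 6  (first piece 1, then best[2]=5)
best[4] = 10  (first piece 2, then best[2]=5)
best[5] = 11  (first piece 1, then best[4]=10)
One optimal cutting: 2 + 2 + 1 → $5 + $5 + $1 = $11.

11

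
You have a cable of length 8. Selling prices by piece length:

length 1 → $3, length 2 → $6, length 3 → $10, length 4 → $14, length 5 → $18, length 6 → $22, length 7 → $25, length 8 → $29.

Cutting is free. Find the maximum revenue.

Build v[k] bottom-up: v[k] = max over allowed piece i of (p[i] + v[k−i]).
v[1] = 3
v[2] = max(3+3, 6+0) = 6
v[3] = max(3+6, 6+3, 10+0) = 10
v[4] = max(3+10, 6+6, 10+3, 14+0) = 14
v[5] = max(3+14, 6+10, 10+6, 14+3, 18+0) = 18
v[6] = max(3+18, 6+14, 10+10, 14+6, 18+3, 22+0) = 22
v[7] = max(3+22, 6+18, 10+14, …, 22+3, 25+0) = 25
v[8] = max(3+25, 6+22, 10+18, …, 25+3, 29+0) = 29
Best is to sell the whole 8-cm piece uncut for $29.

29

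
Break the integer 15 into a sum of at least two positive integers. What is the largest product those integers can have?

243

Define m[k] = max over 1≤i<k of i · max(k−i, m[k−i]); the inner max lets the remainder stay uncut if that's better.
m[2] = 1·max(1,0) = 1·1 = 1
m[3] = 1·max(2,1) = 1·2 = 2
m[4] = 2·max(2,1) = 2·2 = 4
m[5] = 2·max(3,2) = 2·3 = 6
m[6] = 3·max(3,2) = 3·3 = 9
m[7] = 2·max(5,6) = 2·6 = 12
m[8] = 2·max(6,9) = 2·9 = 18
m[9] = 3·max(6,9) = 3·9 = 27
m[10] = 2·max(8,18) = 2·18 = 36
m[11] = 2·max(9,27) = 2·27 = 54
m[12] = 3·max(9,27) = 3·27 = 81
m[13] = 2·max(11,54) = 2·54 = 108
m[14] = 2·max(12,81) = 2·81 = 162
m[15] = 3·max(12,81) = 3·81 = 243
One optimal split: 3 + 3 + 3 + 3 + 3; product 3·3·3·3·3 = 243.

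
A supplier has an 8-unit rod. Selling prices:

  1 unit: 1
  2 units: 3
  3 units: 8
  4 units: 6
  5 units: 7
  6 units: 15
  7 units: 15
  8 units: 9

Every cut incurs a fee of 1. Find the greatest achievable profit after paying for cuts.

17

Build v[k] bottom-up: v[k] = max over allowed piece i of (p[i] + v[k−i]) − 1 per cut.
v[1] = 1
v[2] = 3
v[3] = 8
v[4] = 8  (first piece 1, then v[3]=8)
v[5] = 10  (first piece 2, then v[3]=8)
v[6] = 15  (first piece 3, then v[3]=8)
v[7] = 15  (first piece 1, then v[6]=15)
v[8] = 17  (first piece 2, then v[6]=15)
One optimal plan: pieces 3 + 3 + 2 (2 cuts) → 19 − 2 = 17.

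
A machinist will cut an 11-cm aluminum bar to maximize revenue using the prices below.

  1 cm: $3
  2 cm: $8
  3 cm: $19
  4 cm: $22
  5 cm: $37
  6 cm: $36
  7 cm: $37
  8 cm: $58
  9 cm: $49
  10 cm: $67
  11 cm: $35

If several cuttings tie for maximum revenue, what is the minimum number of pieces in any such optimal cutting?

2

Build r[k] bottom-up: r[k] = max over allowed piece i of (p[i] + r[k−i]).
r[1] = 3
r[2] = max(3+3, 8+0) = 8
r[3] = max(3+8, 8+3, 19+0) = 19
r[4] = max(3+19, 8+8, 19+3, 22+0) = 22
r[5] = max(3+22, 8+19, 19+8, 22+3, 37+0) = 37
r[6] = max(3+37, 8+22, 19+19, 22+8, 37+3, 36+0) = 40
r[7] = max(3+40, 8+37, 19+22, …, 36+3, 37+0) = 45
r[8] = max(3+45, 8+40, 19+37, …, 37+3, 58+0) = 58
r[9] = max(3+58, 8+45, 19+40, …, 58+3, 49+0) = 61
r[10] = max(3+61, 8+58, 19+45, …, 49+3, 67+0) = 74
r[11] = max(3+74, 8+61, 19+58, …, 67+3, 35+0) = 77
Maximum revenue is $77.
Now minimize piece count subject to staying optimal: for each k, pieces[k] = 1 + min over i with p[i]+r[k−i]=r[k] of pieces[k−i].
pieces[8] = 1
pieces[9] = 2
pieces[10] = 2
pieces[11] = 2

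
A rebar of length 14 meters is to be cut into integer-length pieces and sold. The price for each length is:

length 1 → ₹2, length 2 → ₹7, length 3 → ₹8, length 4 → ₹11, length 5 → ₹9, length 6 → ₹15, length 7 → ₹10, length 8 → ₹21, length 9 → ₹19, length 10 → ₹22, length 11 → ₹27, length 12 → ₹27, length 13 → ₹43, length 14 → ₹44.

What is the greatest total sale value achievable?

Consider every possible first cut. best[k] is the best of p[i]+best[k−i] over all sellable i≤k.
best[1] = 2
best[2] = 7
best[3] = 9  (first piece 1, then best[2]=7)
best[4] = 14  (first piece 2, then best[2]=7)
best[5] = 16  (first piece 1, then best[4]=14)
best[6] = 21  (first piece 2, then best[4]=14)
best[7] = 23  (first piece 1, then best[6]=21)
best[8] = 28  (first piece 2, then best[6]=21)
best[9] = 30  (first piece 1, then best[8]=28)
best[10] = 35  (first piece 2, then best[8]=28)
best[11] = 37  (first piece 1, then best[10]=35)
best[12] = 42  (first piece 2, then best[10]=35)
best[13] = 44  (first piece 1, then best[12]=42)
best[14] = 49  (first piece 2, then best[12]=42)
One optimal cutting: 2 + 2 + 2 + 2 + 2 + 2 + 2 → ₹7 + ₹7 + ₹7 + ₹7 + ₹7 + ₹7 + ₹7 = ₹49.

49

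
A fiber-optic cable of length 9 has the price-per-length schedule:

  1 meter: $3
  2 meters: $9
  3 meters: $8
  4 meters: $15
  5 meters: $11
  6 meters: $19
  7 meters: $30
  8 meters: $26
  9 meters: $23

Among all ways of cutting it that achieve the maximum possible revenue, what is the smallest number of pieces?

Let r[k] be the best obtainable value from length k. For each k, try every first piece i and keep the best of price[i] + r[k−i].
r[1] = 3
r[2] = 9
r[3] = 12  (first piece 1, then r[2]=9)
r[4] = 18  (first piece 2, then r[2]=9)
r[5] = 21  (first piece 1, then r[4]=18)
r[6] = 27  (first piece 2, then r[4]=18)
r[7] = 30  (first piece 1, then r[6]=27)
r[8] = 36  (first piece 2, then r[6]=27)
r[9] = 39  (first piece 1, then r[8]=36)
Maximum revenue is $39.
Now minimize piece count subject to staying optimal: for each k, pieces[k] = 1 + min over i with p[i]+r[k−i]=r[k] of pieces[k−i].
pieces[6] = 3
pieces[7] = 1
pieces[8] = 4
pieces[9] = 2

2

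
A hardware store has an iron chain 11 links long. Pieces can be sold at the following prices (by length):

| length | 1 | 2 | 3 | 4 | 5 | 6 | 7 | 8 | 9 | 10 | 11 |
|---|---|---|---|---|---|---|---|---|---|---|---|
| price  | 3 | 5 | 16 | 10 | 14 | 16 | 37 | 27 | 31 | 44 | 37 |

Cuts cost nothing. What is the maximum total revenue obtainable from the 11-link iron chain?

Consider every possible first cut. r[k] is the best of p[i]+r[k−i] over all sellable i≤k.
r[1] = 3
r[2] = max(3+3, 5+0) = 6
r[3] = max(3+6, 5+3, 16+0) = 16
r[4] = max(3+16, 5+6, 16+3, 10+0) = 19
r[5] = max(3+19, 5+16, 16+6, 10+3, 14+0) = 22
r[6] = max(3+22, 5+19, 16+16, 10+6, 14+3, 16+0) = 32
r[7] = max(3+32, 5+22, 16+19, …, 16+3, 37+0) = 37
r[8] = max(3+37, 5+32, 16+22, …, 37+3, 27+0) = 40
r[9] = max(3+40, 5+37, 16+32, …, 27+3, 31+0) = 48
r[10] = max(3+48, 5+40, 16+37, …, 31+3, 44+0) = 53
r[11] = max(3+53, 5+48, 16+40, …, 44+3, 37+0) = 56
One optimal cutting: 7 + 3 + 1 → $37 + $16 + $3 = $56.

56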